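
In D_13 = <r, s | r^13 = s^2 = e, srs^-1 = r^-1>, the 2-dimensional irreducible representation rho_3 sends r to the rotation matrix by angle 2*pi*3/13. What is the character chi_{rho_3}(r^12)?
chi_{rho_3}(r^12) = 2*cos(2*pi*3*12/13) = 2*cos(6*pi/13)

Why: rho_3(r^12) is rotation by angle 2*pi*3*12/13, whose trace is 2*cos(2*pi*3*12/13) = 2*cos(6*pi/13).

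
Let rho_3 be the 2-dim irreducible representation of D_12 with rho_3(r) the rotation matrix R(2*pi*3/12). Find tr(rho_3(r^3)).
chi_{rho_3}(r^3) = 2*cos(2*pi*3*3/12) = 0

Proof sketch: rho_3(r^3) is rotation by angle 2*pi*3*3/12, whose trace is 2*cos(2*pi*3*3/12) = 0.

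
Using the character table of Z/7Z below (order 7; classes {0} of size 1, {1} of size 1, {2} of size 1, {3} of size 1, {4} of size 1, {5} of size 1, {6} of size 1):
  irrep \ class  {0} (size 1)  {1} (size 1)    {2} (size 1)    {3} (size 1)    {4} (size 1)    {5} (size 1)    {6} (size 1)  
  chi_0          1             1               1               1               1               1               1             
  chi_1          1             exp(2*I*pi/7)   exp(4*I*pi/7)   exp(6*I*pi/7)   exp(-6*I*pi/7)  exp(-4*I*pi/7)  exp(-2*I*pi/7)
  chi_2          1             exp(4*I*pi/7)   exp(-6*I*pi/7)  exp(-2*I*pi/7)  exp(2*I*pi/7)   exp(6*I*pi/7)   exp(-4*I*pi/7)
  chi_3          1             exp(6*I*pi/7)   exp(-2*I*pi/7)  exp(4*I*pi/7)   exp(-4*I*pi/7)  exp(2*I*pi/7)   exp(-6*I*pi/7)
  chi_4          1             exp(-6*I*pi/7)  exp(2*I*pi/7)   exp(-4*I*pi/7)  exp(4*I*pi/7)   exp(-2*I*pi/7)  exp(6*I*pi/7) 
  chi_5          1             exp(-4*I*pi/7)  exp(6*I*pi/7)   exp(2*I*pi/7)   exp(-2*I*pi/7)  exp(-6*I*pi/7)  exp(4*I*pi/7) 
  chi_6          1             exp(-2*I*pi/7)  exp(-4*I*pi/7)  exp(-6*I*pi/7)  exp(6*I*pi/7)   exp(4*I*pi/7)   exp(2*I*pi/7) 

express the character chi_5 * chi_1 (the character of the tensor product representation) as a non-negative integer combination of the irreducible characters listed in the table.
chi_5 tensor chi_1 = chi_6 (all other irreducibles have multiplicity 0).

The character of a tensor product is the pointwise product (chi_5 * chi_1)(C) = chi_5(C) * chi_1(C):
  {0}: (1)*(1), {1}: (exp(-4*I*pi/7))*(exp(2*I*pi/7)), {2}: (exp(6*I*pi/7))*(exp(4*I*pi/7)), {3}: (exp(2*I*pi/7))*(exp(6*I*pi/7)), {4}: (exp(-2*I*pi/7))*(exp(-6*I*pi/7)), {5}: (exp(-6*I*pi/7))*(exp(-4*I*pi/7)), {6}: (exp(4*I*pi/7))*(exp(-2*I*pi/7))
so (chi_5 * chi_1) takes values
  {0} -> 1, {1} -> exp(-2*I*pi/7), {2} -> exp(-4*I*pi/7), {3} -> exp(-6*I*pi/7), {4} -> exp(6*I*pi/7), {5} -> exp(4*I*pi/7), {6} -> exp(2*I*pi/7).
Now take the inner product of this character with each irreducible chi from the table, <chi_5*chi_1, chi> = (1/7) sum_C |C| (chi_5*chi_1)(C) conj(chi(C)):
  <chi_5*chi_1, chi_0> = (1/7)[1*(1)*conj(1) + 1*(exp(-2*I*pi/7))*conj(1) + 1*(exp(-4*I*pi/7))*conj(1) + 1*(exp(-6*I*pi/7))*conj(1) + 1*(exp(6*I*pi/7))*conj(1) + 1*(exp(4*I*pi/7))*conj(1) + 1*(exp(2*I*pi/7))*conj(1)]
      = (1/7)[(1) + (exp(-2*I*pi/7)) + (exp(-4*I*pi/7)) + (exp(-6*I*pi/7)) + (exp(6*I*pi/7)) + (exp(4*I*pi/7)) + (exp(2*I*pi/7))] = 0/7 = 0
  <chi_5*chi_1, chi_1> = (1/7)[1*(1)*conj(1) + 1*(exp(-2*I*pi/7))*conj(exp(2*I*pi/7)) + 1*(exp(-4*I*pi/7))*conj(exp(4*I*pi/7)) + 1*(exp(-6*I*pi/7))*conj(exp(6*I*pi/7)) + 1*(exp(6*I*pi/7))*conj(exp(-6*I*pi/7)) + 1*(exp(4*I*pi/7))*conj(exp(-4*I*pi/7)) + 1*(exp(2*I*pi/7))*conj(exp(-2*I*pi/7))]
      = (1/7)[(1) + (exp(-4*I*pi/7)) + (exp(6*I*pi/7)) + (exp(2*I*pi/7)) + (exp(-2*I*pi/7)) + (exp(-6*I*pi/7)) + (exp(4*I*pi/7))] = 0/7 = 0
  <chi_5*chi_1, chi_2> = (1/7)[1*(1)*conj(1) + 1*(exp(-2*I*pi/7))*conj(exp(4*I*pi/7)) + 1*(exp(-4*I*pi/7))*conj(exp(-6*I*pi/7)) + 1*(exp(-6*I*pi/7))*conj(exp(-2*I*pi/7)) + 1*(exp(6*I*pi/7))*conj(exp(2*I*pi/7)) + 1*(exp(4*I*pi/7))*conj(exp(6*I*pi/7)) + 1*(exp(2*I*pi/7))*conj(exp(-4*I*pi/7))]
      = (1/7)[(1) + (exp(-6*I*pi/7)) + (exp(2*I*pi/7)) + (exp(-4*I*pi/7)) + (exp(4*I*pi/7)) + (exp(-2*I*pi/7)) + (exp(6*I*pi/7))] = 0/7 = 0
  <chi_5*chi_1, chi_3> = (1/7)[1*(1)*conj(1) + 1*(exp(-2*I*pi/7))*conj(exp(6*I*pi/7)) + 1*(exp(-4*I*pi/7))*conj(exp(-2*I*pi/7)) + 1*(exp(-6*I*pi/7))*conj(exp(4*I*pi/7)) + 1*(exp(6*I*pi/7))*conj(exp(-4*I*pi/7)) + 1*(exp(4*I*pi/7))*conj(exp(2*I*pi/7)) + 1*(exp(2*I*pi/7))*conj(exp(-6*I*pi/7))]
      = (1/7)[(1) + (exp(6*I*pi/7)) + (exp(-2*I*pi/7)) + (exp(4*I*pi/7)) + (exp(-4*I*pi/7)) + (exp(2*I*pi/7)) + (exp(-6*I*pi/7))] = 0/7 = 0
  <chi_5*chi_1, chi_4> = (1/7)[1*(1)*conj(1) + 1*(exp(-2*I*pi/7))*conj(exp(-6*I*pi/7)) + 1*(exp(-4*I*pi/7))*conj(exp(2*I*pi/7)) + 1*(exp(-6*I*pi/7))*conj(exp(-4*I*pi/7)) + 1*(exp(6*I*pi/7))*conj(exp(4*I*pi/7)) + 1*(exp(4*I*pi/7))*conj(exp(-2*I*pi/7)) + 1*(exp(2*I*pi/7))*conj(exp(6*I*pi/7))]
      = (1/7)[(1) + (exp(4*I*pi/7)) + (exp(-6*I*pi/7)) + (exp(-2*I*pi/7)) + (exp(2*I*pi/7)) + (exp(6*I*pi/7)) + (exp(-4*I*pi/7))] = 0/7 = 0
  <chi_5*chi_1, chi_5> = (1/7)[1*(1)*conj(1) + 1*(exp(-2*I*pi/7))*conj(exp(-4*I*pi/7)) + 1*(exp(-4*I*pi/7))*conj(exp(6*I*pi/7)) + 1*(exp(-6*I*pi/7))*conj(exp(2*I*pi/7)) + 1*(exp(6*I*pi/7))*conj(exp(-2*I*pi/7)) + 1*(exp(4*I*pi/7))*conj(exp(-6*I*pi/7)) + 1*(exp(2*I*pi/7))*conj(exp(4*I*pi/7))]
      = (1/7)[(1) + (exp(2*I*pi/7)) + (exp(4*I*pi/7)) + (exp(6*I*pi/7)) + (exp(-6*I*pi/7)) + (exp(-4*I*pi/7)) + (exp(-2*I*pi/7))] = 0/7 = 0
  <chi_5*chi_1, chi_6> = (1/7)[1*(1)*conj(1) + 1*(exp(-2*I*pi/7))*conj(exp(-2*I*pi/7)) + 1*(exp(-4*I*pi/7))*conj(exp(-4*I*pi/7)) + 1*(exp(-6*I*pi/7))*conj(exp(-6*I*pi/7)) + 1*(exp(6*I*pi/7))*conj(exp(6*I*pi/7)) + 1*(exp(4*I*pi/7))*conj(exp(4*I*pi/7)) + 1*(exp(2*I*pi/7))*conj(exp(2*I*pi/7))]
      = (1/7)[(1) + (1) + (1) + (1) + (1) + (1) + (1)] = 7/7 = 1
(Exp terms are combined using exp(i*s)*conj(exp(i*t)) = exp(i*(s-t)), and sums of them are collapsed using the identity that for every m > 1 the m distinct m-th roots of unity sum to 0, e.g. 1 + exp(2*I*pi/3) + exp(-2*I*pi/3) = 0.)
Hence the multiplicities are chi_6: 1. Dimension check: dim(chi_5)*dim(chi_1) = 1*1 = 1 and sum (mult * dim) = 1*1 = 1.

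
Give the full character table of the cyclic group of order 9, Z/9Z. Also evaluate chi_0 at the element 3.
Character table of Z/9Z (irreps indexed chi_0,...,chi_8 with chi_k(m) = zeta_9^(k*m), zeta_9 = exp(2*pi*i/9)):
  irrep \ class  {0} (size 1)  {1} (size 1)    {2} (size 1)    {3} (size 1)    {4} (size 1)    {5} (size 1)    {6} (size 1)    {7} (size 1)    {8} (size 1)  
  chi_0          1             1               1               1               1               1               1               1               1             
  chi_1          1             exp(2*I*pi/9)   exp(4*I*pi/9)   exp(2*I*pi/3)   exp(8*I*pi/9)   exp(-8*I*pi/9)  exp(-2*I*pi/3)  exp(-4*I*pi/9)  exp(-2*I*pi/9)
  chi_2          1             exp(4*I*pi/9)   exp(8*I*pi/9)   exp(-2*I*pi/3)  exp(-2*I*pi/9)  exp(2*I*pi/9)   exp(2*I*pi/3)   exp(-8*I*pi/9)  exp(-4*I*pi/9)
  chi_3          1             exp(2*I*pi/3)   exp(-2*I*pi/3)  1               exp(2*I*pi/3)   exp(-2*I*pi/3)  1               exp(2*I*pi/3)   exp(-2*I*pi/3)
  chi_4          1             exp(8*I*pi/9)   exp(-2*I*pi/9)  exp(2*I*pi/3)   exp(-4*I*pi/9)  exp(4*I*pi/9)   exp(-2*I*pi/3)  exp(2*I*pi/9)   exp(-8*I*pi/9)
  chi_5          1             exp(-8*I*pi/9)  exp(2*I*pi/9)   exp(-2*I*pi/3)  exp(4*I*pi/9)   exp(-4*I*pi/9)  exp(2*I*pi/3)   exp(-2*I*pi/9)  exp(8*I*pi/9) 
  chi_6          1             exp(-2*I*pi/3)  exp(2*I*pi/3)   1               exp(-2*I*pi/3)  exp(2*I*pi/3)   1               exp(-2*I*pi/3)  exp(2*I*pi/3) 
  chi_7          1             exp(-4*I*pi/9)  exp(-8*I*pi/9)  exp(2*I*pi/3)   exp(2*I*pi/9)   exp(-2*I*pi/9)  exp(-2*I*pi/3)  exp(8*I*pi/9)   exp(4*I*pi/9) 
  chi_8          1             exp(-2*I*pi/9)  exp(-4*I*pi/9)  exp(-2*I*pi/3)  exp(-8*I*pi/9)  exp(8*I*pi/9)   exp(2*I*pi/3)   exp(4*I*pi/9)   exp(2*I*pi/9) 

Spot check: chi_0(3) = zeta_9^(0*3) = zeta_9^0 = 1.

Working: Z/9Z is abelian, so all 9 irreducible complex representations are 1-dimensional. They are given by chi_k(m) = zeta_9^(k*m) for k = 0,...,8. Row orthogonality: sum_m chi_k(m) conj(chi_l(m)) = 9 * [k = l].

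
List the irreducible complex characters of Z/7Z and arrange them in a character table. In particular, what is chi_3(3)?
Character table of Z/7Z (irreps indexed chi_0,...,chi_6 with chi_k(m) = zeta_7^(k*m), zeta_7 = exp(2*pi*i/7)):
  irrep \ class  {0} (size 1)  {1} (size 1)    {2} (size 1)    {3} (size 1)    {4} (size 1)    {5} (size 1)    {6} (size 1)  
  chi_0          1             1               1               1               1               1               1             
  chi_1          1             exp(2*I*pi/7)   exp(4*I*pi/7)   exp(6*I*pi/7)   exp(-6*I*pi/7)  exp(-4*I*pi/7)  exp(-2*I*pi/7)
  chi_2          1             exp(4*I*pi/7)   exp(-6*I*pi/7)  exp(-2*I*pi/7)  exp(2*I*pi/7)   exp(6*I*pi/7)   exp(-4*I*pi/7)
  chi_3          1             exp(6*I*pi/7)   exp(-2*I*pi/7)  exp(4*I*pi/7)   exp(-4*I*pi/7)  exp(2*I*pi/7)   exp(-6*I*pi/7)
  chi_4          1             exp(-6*I*pi/7)  exp(2*I*pi/7)   exp(-4*I*pi/7)  exp(4*I*pi/7)   exp(-2*I*pi/7)  exp(6*I*pi/7) 
  chi_5          1             exp(-4*I*pi/7)  exp(6*I*pi/7)   exp(2*I*pi/7)   exp(-2*I*pi/7)  exp(-6*I*pi/7)  exp(4*I*pi/7) 
  chi_6          1             exp(-2*I*pi/7)  exp(-4*I*pi/7)  exp(-6*I*pi/7)  exp(6*I*pi/7)   exp(4*I*pi/7)   exp(2*I*pi/7) 

Spot check: chi_3(3) = zeta_7^(3*3) = zeta_7^9 = exp(4*I*pi/7).

Details: Z/7Z is abelian, so all 7 irreducible complex representations are 1-dimensional. They are given by chi_k(m) = zeta_7^(k*m) for k = 0,...,6. Row orthogonality: sum_m chi_k(m) conj(chi_l(m)) = 7 * [k = l].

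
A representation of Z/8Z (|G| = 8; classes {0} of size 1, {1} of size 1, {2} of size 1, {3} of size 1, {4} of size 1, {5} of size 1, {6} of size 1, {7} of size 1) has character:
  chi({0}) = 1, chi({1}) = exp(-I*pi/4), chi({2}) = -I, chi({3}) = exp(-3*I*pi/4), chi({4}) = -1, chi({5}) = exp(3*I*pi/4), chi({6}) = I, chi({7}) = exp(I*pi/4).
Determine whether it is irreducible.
Irreducible: <chi, chi> = 1.

Working: <chi, chi> = (1/|G|) sum_C |C| * |chi(C)|^2 = (1/8)[1*|1|^2 + 1*|exp(-I*pi/4)|^2 + 1*|-I|^2 + 1*|exp(-3*I*pi/4)|^2 + 1*|-1|^2 + 1*|exp(3*I*pi/4)|^2 + 1*|I|^2 + 1*|exp(I*pi/4)|^2]
  = (1/8)[(1) + (1) + (1) + (1) + (1) + (1) + (1) + (1)] = 8/8 = 1.
(Exp terms are combined using exp(i*s)*conj(exp(i*t)) = exp(i*(s-t)), and sums of them are collapsed using the identity that for every m > 1 the m distinct m-th roots of unity sum to 0, e.g. 1 + exp(2*I*pi/3) + exp(-2*I*pi/3) = 0.)
A character is irreducible iff <chi, chi> = 1, so this representation is irreducible.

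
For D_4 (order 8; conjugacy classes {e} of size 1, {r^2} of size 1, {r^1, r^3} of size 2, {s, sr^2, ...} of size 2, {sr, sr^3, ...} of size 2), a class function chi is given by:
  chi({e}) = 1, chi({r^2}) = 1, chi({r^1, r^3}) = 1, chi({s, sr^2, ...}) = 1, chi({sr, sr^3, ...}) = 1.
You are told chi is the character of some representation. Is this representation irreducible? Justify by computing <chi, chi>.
Irreducible: <chi, chi> = 1.

Argument: <chi, chi> = (1/|G|) sum_C |C| * |chi(C)|^2 = (1/8)[1*|1|^2 + 1*|1|^2 + 2*|1|^2 + 2*|1|^2 + 2*|1|^2]
  = (1/8)[(1) + (1) + (2) + (2) + (2)] = 8/8 = 1.
A character is irreducible iff <chi, chi> = 1, so this representation is irreducible.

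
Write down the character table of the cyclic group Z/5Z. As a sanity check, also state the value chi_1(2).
Character table of Z/5Z (irreps indexed chi_0,...,chi_4 with chi_k(m) = zeta_5^(k*m), zeta_5 = exp(2*pi*i/5)):
  irrep \ class  {0} (size 1)  {1} (size 1)    {2} (size 1)    {3} (size 1)    {4} (size 1)  
  chi_0          1             1               1               1               1             
  chi_1          1             exp(2*I*pi/5)   exp(4*I*pi/5)   exp(-4*I*pi/5)  exp(-2*I*pi/5)
  chi_2          1             exp(4*I*pi/5)   exp(-2*I*pi/5)  exp(2*I*pi/5)   exp(-4*I*pi/5)
  chi_3          1             exp(-4*I*pi/5)  exp(2*I*pi/5)   exp(-2*I*pi/5)  exp(4*I*pi/5) 
  chi_4          1             exp(-2*I*pi/5)  exp(-4*I*pi/5)  exp(4*I*pi/5)   exp(2*I*pi/5) 

Spot check: chi_1(2) = zeta_5^(1*2) = zeta_5^2 = exp(4*I*pi/5).

Details: Z/5Z is abelian, so all 5 irreducible complex representations are 1-dimensional. They are given by chi_k(m) = zeta_5^(k*m) for k = 0,...,4. Row orthogonality: sum_m chi_k(m) conj(chi_l(m)) = 5 * [k = l].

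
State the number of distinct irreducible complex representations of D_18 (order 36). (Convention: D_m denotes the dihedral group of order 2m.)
12

The number of irreducible complex representations of a finite group equals its number of conjugacy classes. D_18 has 12 conjugacy classes (n/2 + 3 for n even), so D_18 (order 36) has exactly 12 irreducible complex representations.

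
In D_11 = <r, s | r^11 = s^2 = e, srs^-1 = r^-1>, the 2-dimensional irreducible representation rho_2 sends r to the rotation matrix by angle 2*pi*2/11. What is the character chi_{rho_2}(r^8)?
chi_{rho_2}(r^8) = 2*cos(2*pi*2*8/11) = -2*cos(pi/11)

Proof sketch: rho_2(r^8) is rotation by angle 2*pi*2*8/11, whose trace is 2*cos(2*pi*2*8/11) = -2*cos(pi/11).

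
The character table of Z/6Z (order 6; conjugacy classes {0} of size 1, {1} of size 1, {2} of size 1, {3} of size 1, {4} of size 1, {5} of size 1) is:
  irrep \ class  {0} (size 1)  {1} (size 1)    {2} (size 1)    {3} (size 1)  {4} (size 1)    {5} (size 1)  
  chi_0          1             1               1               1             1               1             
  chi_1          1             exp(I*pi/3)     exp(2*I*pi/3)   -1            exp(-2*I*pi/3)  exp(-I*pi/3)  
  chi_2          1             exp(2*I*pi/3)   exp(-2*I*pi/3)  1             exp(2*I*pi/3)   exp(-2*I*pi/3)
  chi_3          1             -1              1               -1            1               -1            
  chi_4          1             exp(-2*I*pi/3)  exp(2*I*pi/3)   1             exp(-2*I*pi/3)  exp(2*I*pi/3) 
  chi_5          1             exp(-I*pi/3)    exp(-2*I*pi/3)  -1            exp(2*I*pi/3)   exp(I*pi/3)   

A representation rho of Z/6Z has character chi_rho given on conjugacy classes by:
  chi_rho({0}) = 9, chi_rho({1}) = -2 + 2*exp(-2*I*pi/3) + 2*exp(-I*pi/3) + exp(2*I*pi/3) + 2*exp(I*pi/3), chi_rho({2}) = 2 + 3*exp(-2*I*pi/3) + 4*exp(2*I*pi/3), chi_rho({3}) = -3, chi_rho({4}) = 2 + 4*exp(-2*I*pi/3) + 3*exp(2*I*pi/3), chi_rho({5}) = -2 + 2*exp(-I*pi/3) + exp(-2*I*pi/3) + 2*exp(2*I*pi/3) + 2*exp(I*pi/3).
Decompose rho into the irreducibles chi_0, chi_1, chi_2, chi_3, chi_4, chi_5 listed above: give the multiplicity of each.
Multiplicities: chi_0: 0, chi_1: 2, chi_2: 1, chi_3: 2, chi_4: 2, chi_5: 2.

Argument: Use <chi_rho, chi> = (1/|G|) sum_C |C| * chi_rho(C) * conj(chi(C)) with |G| = 6 for each irreducible chi in the table:
  <chi_rho, chi_0> = (1/6)[1*(9)*conj(1) + 1*(-2 + 2*exp(-2*I*pi/3) + 2*exp(-I*pi/3) + exp(2*I*pi/3) + 2*exp(I*pi/3))*conj(1) + 1*(2 + 3*exp(-2*I*pi/3) + 4*exp(2*I*pi/3))*conj(1) + 1*(-3)*conj(1) + 1*(2 + 4*exp(-2*I*pi/3) + 3*exp(2*I*pi/3))*conj(1) + 1*(-2 + 2*exp(-I*pi/3) + exp(-2*I*pi/3) + 2*exp(2*I*pi/3) + 2*exp(I*pi/3))*conj(1)]
      = (1/6)[(9) + (-2 + 2*exp(-2*I*pi/3) + 2*exp(-I*pi/3) + exp(2*I*pi/3) + 2*exp(I*pi/3)) + (2 + 3*exp(-2*I*pi/3) + 4*exp(2*I*pi/3)) + (-3) + (2 + 4*exp(-2*I*pi/3) + 3*exp(2*I*pi/3)) + (-2 + 2*exp(-I*pi/3) + exp(-2*I*pi/3) + 2*exp(2*I*pi/3) + 2*exp(I*pi/3))] = 0/6 = 0
  <chi_rho, chi_1> = (1/6)[1*(9)*conj(1) + 1*(-2 + 2*exp(-2*I*pi/3) + 2*exp(-I*pi/3) + exp(2*I*pi/3) + 2*exp(I*pi/3))*conj(exp(I*pi/3)) + 1*(2 + 3*exp(-2*I*pi/3) + 4*exp(2*I*pi/3))*conj(exp(2*I*pi/3)) + 1*(-3)*conj(-1) + 1*(2 + 4*exp(-2*I*pi/3) + 3*exp(2*I*pi/3))*conj(exp(-2*I*pi/3)) + 1*(-2 + 2*exp(-I*pi/3) + exp(-2*I*pi/3) + 2*exp(2*I*pi/3) + 2*exp(I*pi/3))*conj(exp(-I*pi/3))]
      = (1/6)[(9) + (2*exp(-2*I*pi/3) + exp(I*pi/3) - 2*exp(-I*pi/3)) + (4 + 2*exp(-2*I*pi/3) + 3*exp(2*I*pi/3)) + (3) + (4 + 3*exp(-2*I*pi/3) + 2*exp(2*I*pi/3)) + (-2*exp(I*pi/3) + exp(-I*pi/3) + 2*exp(2*I*pi/3))] = 12/6 = 2
  <chi_rho, chi_2> = (1/6)[1*(9)*conj(1) + 1*(-2 + 2*exp(-2*I*pi/3) + 2*exp(-I*pi/3) + exp(2*I*pi/3) + 2*exp(I*pi/3))*conj(exp(2*I*pi/3)) + 1*(2 + 3*exp(-2*I*pi/3) + 4*exp(2*I*pi/3))*conj(exp(-2*I*pi/3)) + 1*(-3)*conj(1) + 1*(2 + 4*exp(-2*I*pi/3) + 3*exp(2*I*pi/3))*conj(exp(2*I*pi/3)) + 1*(-2 + 2*exp(-I*pi/3) + exp(-2*I*pi/3) + 2*exp(2*I*pi/3) + 2*exp(I*pi/3))*conj(exp(-2*I*pi/3))]
      = (1/6)[(9) + (-1 + 2*exp(-I*pi/3) + 2*exp(2*I*pi/3) - 2*exp(-2*I*pi/3)) + (3 + 4*exp(-2*I*pi/3) + 2*exp(2*I*pi/3)) + (-3) + (3 + 2*exp(-2*I*pi/3) + 4*exp(2*I*pi/3)) + (-1 + 2*exp(-2*I*pi/3) - 2*exp(2*I*pi/3) + 2*exp(I*pi/3))] = 6/6 = 1
  <chi_rho, chi_3> = (1/6)[1*(9)*conj(1) + 1*(-2 + 2*exp(-2*I*pi/3) + 2*exp(-I*pi/3) + exp(2*I*pi/3) + 2*exp(I*pi/3))*conj(-1) + 1*(2 + 3*exp(-2*I*pi/3) + 4*exp(2*I*pi/3))*conj(1) + 1*(-3)*conj(-1) + 1*(2 + 4*exp(-2*I*pi/3) + 3*exp(2*I*pi/3))*conj(1) + 1*(-2 + 2*exp(-I*pi/3) + exp(-2*I*pi/3) + 2*exp(2*I*pi/3) + 2*exp(I*pi/3))*conj(-1)]
      = (1/6)[(9) + (2 - 2*exp(I*pi/3) - exp(2*I*pi/3) - 2*exp(-I*pi/3) - 2*exp(-2*I*pi/3)) + (2 + 3*exp(-2*I*pi/3) + 4*exp(2*I*pi/3)) + (3) + (2 + 4*exp(-2*I*pi/3) + 3*exp(2*I*pi/3)) + (2 - 2*exp(I*pi/3) - 2*exp(2*I*pi/3) - exp(-2*I*pi/3) - 2*exp(-I*pi/3))] = 12/6 = 2
  <chi_rho, chi_4> = (1/6)[1*(9)*conj(1) + 1*(-2 + 2*exp(-2*I*pi/3) + 2*exp(-I*pi/3) + exp(2*I*pi/3) + 2*exp(I*pi/3))*conj(exp(-2*I*pi/3)) + 1*(2 + 3*exp(-2*I*pi/3) + 4*exp(2*I*pi/3))*conj(exp(2*I*pi/3)) + 1*(-3)*conj(1) + 1*(2 + 4*exp(-2*I*pi/3) + 3*exp(2*I*pi/3))*conj(exp(-2*I*pi/3)) + 1*(-2 + 2*exp(-I*pi/3) + exp(-2*I*pi/3) + 2*exp(2*I*pi/3) + 2*exp(I*pi/3))*conj(exp(2*I*pi/3))]
      = (1/6)[(9) + (-2*exp(2*I*pi/3) + exp(-2*I*pi/3) + 2*exp(I*pi/3)) + (4 + 2*exp(-2*I*pi/3) + 3*exp(2*I*pi/3)) + (-3) + (4 + 3*exp(-2*I*pi/3) + 2*exp(2*I*pi/3)) + (2*exp(-I*pi/3) + exp(2*I*pi/3) - 2*exp(-2*I*pi/3))] = 12/6 = 2
  <chi_rho, chi_5> = (1/6)[1*(9)*conj(1) + 1*(-2 + 2*exp(-2*I*pi/3) + 2*exp(-I*pi/3) + exp(2*I*pi/3) + 2*exp(I*pi/3))*conj(exp(-I*pi/3)) + 1*(2 + 3*exp(-2*I*pi/3) + 4*exp(2*I*pi/3))*conj(exp(-2*I*pi/3)) + 1*(-3)*conj(-1) + 1*(2 + 4*exp(-2*I*pi/3) + 3*exp(2*I*pi/3))*conj(exp(2*I*pi/3)) + 1*(-2 + 2*exp(-I*pi/3) + exp(-2*I*pi/3) + 2*exp(2*I*pi/3) + 2*exp(I*pi/3))*conj(exp(I*pi/3))]
      = (1/6)[(9) + (1 - 2*exp(I*pi/3) + 2*exp(-I*pi/3) + 2*exp(2*I*pi/3)) + (3 + 4*exp(-2*I*pi/3) + 2*exp(2*I*pi/3)) + (3) + (3 + 2*exp(-2*I*pi/3) + 4*exp(2*I*pi/3)) + (1 + 2*exp(-2*I*pi/3) - 2*exp(-I*pi/3) + 2*exp(I*pi/3))] = 12/6 = 2
(Exp terms are combined using exp(i*s)*conj(exp(i*t)) = exp(i*(s-t)), and sums of them are collapsed using the identity that for every m > 1 the m distinct m-th roots of unity sum to 0, e.g. 1 + exp(2*I*pi/3) + exp(-2*I*pi/3) = 0.)
Dimension check: dim(rho) = sum (mult * dim) = 0*1 + 2*1 + 1*1 + 2*1 + 2*1 + 2*1 = 9 = chi_rho(e) = 9.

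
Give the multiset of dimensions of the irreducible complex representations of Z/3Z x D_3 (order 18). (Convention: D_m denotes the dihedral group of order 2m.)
Dimensions: 1, 1, 1, 1, 1, 1, 2, 2, 2

There are 9 irreducibles (= number of conjugacy classes). Their dimensions d_i satisfy sum d_i^2 = |G| = 18: 1 + 1 + 1 + 1 + 1 + 1 + 4 + 4 + 4 = 18. (For the product with Z/3Z: each of the 3 1-dim characters of Z/3Z tensors with each irrep of D_3, giving 3 copies of each D_3-dimension.)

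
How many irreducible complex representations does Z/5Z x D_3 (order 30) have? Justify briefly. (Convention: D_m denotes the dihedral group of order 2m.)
15

The number of irreducible complex representations of a finite group equals its number of conjugacy classes. For a direct product, #classes(G x H) = #classes(G) * #classes(H). Z/5Z has 5 classes (abelian), D_3 has 3 classes, so 5 * 3 = 15, so Z/5Z x D_3 (order 30) has exactly 15 irreducible complex representations.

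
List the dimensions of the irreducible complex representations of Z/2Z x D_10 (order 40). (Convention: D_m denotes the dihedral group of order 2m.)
Dimensions: 1, 1, 1, 1, 1, 1, 1, 1, 2, 2, 2, 2, 2, 2, 2, 2

Working: There are 16 irreducibles (= number of conjugacy classes). Their dimensions d_i satisfy sum d_i^2 = |G| = 40: 1 + 1 + 1 + 1 + 1 + 1 + 1 + 1 + 4 + 4 + 4 + 4 + 4 + 4 + 4 + 4 = 40. (For the product with Z/2Z: each of the 2 1-dim characters of Z/2Z tensors with each irrep of D_10, giving 2 copies of each D_10-dimension.)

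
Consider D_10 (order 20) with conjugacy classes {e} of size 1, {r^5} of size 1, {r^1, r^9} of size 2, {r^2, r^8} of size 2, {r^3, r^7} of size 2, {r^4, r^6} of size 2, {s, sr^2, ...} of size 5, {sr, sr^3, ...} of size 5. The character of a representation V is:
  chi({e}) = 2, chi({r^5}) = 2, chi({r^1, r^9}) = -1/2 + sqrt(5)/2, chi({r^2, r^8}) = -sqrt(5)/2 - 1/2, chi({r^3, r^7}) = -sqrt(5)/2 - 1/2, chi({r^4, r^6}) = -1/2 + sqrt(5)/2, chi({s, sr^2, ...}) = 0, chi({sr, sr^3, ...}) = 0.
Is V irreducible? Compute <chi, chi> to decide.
Irreducible: <chi, chi> = 1.

Reasoning: <chi, chi> = (1/|G|) sum_C |C| * |chi(C)|^2 = (1/20)[1*|2|^2 + 1*|2|^2 + 2*|-1/2 + sqrt(5)/2|^2 + 2*|-sqrt(5)/2 - 1/2|^2 + 2*|-sqrt(5)/2 - 1/2|^2 + 2*|-1/2 + sqrt(5)/2|^2 + 5*|0|^2 + 5*|0|^2]
  = (1/20)[(4) + (4) + (3 - sqrt(5)) + (sqrt(5) + 3) + (sqrt(5) + 3) + (3 - sqrt(5)) + (0) + (0)] = 20/20 = 1.
A character is irreducible iff <chi, chi> = 1, so this representation is irreducible.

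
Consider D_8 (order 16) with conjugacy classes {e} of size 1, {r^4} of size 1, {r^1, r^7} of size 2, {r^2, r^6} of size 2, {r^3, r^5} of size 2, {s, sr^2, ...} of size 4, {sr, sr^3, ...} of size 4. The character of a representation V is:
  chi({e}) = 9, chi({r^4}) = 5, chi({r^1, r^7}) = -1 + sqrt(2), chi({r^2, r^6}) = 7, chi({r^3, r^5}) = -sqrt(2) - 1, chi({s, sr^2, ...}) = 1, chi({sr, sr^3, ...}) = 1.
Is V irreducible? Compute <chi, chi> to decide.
Not irreducible (reducible): <chi, chi> = 14 > 1.

Working: <chi, chi> = (1/|G|) sum_C |C| * |chi(C)|^2 = (1/16)[1*|9|^2 + 1*|5|^2 + 2*|-1 + sqrt(2)|^2 + 2*|7|^2 + 2*|-sqrt(2) - 1|^2 + 4*|1|^2 + 4*|1|^2]
  = (1/16)[(81) + (25) + (6 - 4*sqrt(2)) + (98) + (4*sqrt(2) + 6) + (4) + (4)] = 224/16 = 14.
A character is irreducible iff <chi, chi> = 1, so this representation is reducible.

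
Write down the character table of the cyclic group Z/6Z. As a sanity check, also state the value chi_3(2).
Character table of Z/6Z (irreps indexed chi_0,...,chi_5 with chi_k(m) = zeta_6^(k*m), zeta_6 = exp(2*pi*i/6)):
  irrep \ class  {0} (size 1)  {1} (size 1)    {2} (size 1)    {3} (size 1)  {4} (size 1)    {5} (size 1)  
  chi_0          1             1               1               1             1               1             
  chi_1          1             exp(I*pi/3)     exp(2*I*pi/3)   -1            exp(-2*I*pi/3)  exp(-I*pi/3)  
  chi_2          1             exp(2*I*pi/3)   exp(-2*I*pi/3)  1             exp(2*I*pi/3)   exp(-2*I*pi/3)
  chi_3          1             -1              1               -1            1               -1            
  chi_4          1             exp(-2*I*pi/3)  exp(2*I*pi/3)   1             exp(-2*I*pi/3)  exp(2*I*pi/3) 
  chi_5          1             exp(-I*pi/3)    exp(-2*I*pi/3)  -1            exp(2*I*pi/3)   exp(I*pi/3)   

Spot check: chi_3(2) = zeta_6^(3*2) = zeta_6^6 = 1.

Why: Z/6Z is abelian, so all 6 irreducible complex representations are 1-dimensional. They are given by chi_k(m) = zeta_6^(k*m) for k = 0,...,5. Row orthogonality: sum_m chi_k(m) conj(chi_l(m)) = 6 * [k = l].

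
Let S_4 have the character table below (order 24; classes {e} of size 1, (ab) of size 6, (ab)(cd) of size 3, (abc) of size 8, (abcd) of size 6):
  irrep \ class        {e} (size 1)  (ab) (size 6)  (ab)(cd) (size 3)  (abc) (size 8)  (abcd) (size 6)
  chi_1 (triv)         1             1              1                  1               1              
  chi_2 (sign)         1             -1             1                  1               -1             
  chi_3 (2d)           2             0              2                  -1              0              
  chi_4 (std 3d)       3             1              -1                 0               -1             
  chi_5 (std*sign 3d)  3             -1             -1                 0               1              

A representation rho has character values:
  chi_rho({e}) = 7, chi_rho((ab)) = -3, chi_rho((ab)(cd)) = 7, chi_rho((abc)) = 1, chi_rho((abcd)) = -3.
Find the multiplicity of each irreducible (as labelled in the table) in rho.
Multiplicities: chi_1: 0, chi_2: 3, chi_3: 2, chi_4: 0, chi_5: 0.

Use <chi_rho, chi> = (1/|G|) sum_C |C| * chi_rho(C) * conj(chi(C)) with |G| = 24 for each irreducible chi in the table:
  <chi_rho, chi_1> = (1/24)[1*(7)*conj(1) + 6*(-3)*conj(1) + 3*(7)*conj(1) + 8*(1)*conj(1) + 6*(-3)*conj(1)]
      = (1/24)[(7) + (-18) + (21) + (8) + (-18)] = 0/24 = 0
  <chi_rho, chi_2> = (1/24)[1*(7)*conj(1) + 6*(-3)*conj(-1) + 3*(7)*conj(1) + 8*(1)*conj(1) + 6*(-3)*conj(-1)]
      = (1/24)[(7) + (18) + (21) + (8) + (18)] = 72/24 = 3
  <chi_rho, chi_3> = (1/24)[1*(7)*conj(2) + 6*(-3)*conj(0) + 3*(7)*conj(2) + 8*(1)*conj(-1) + 6*(-3)*conj(0)]
      = (1/24)[(14) + (0) + (42) + (-8) + (0)] = 48/24 = 2
  <chi_rho, chi_4> = (1/24)[1*(7)*conj(3) + 6*(-3)*conj(1) + 3*(7)*conj(-1) + 8*(1)*conj(0) + 6*(-3)*conj(-1)]
      = (1/24)[(21) + (-18) + (-21) + (0) + (18)] = 0/24 = 0
  <chi_rho, chi_5> = (1/24)[1*(7)*conj(3) + 6*(-3)*conj(-1) + 3*(7)*conj(-1) + 8*(1)*conj(0) + 6*(-3)*conj(1)]
      = (1/24)[(21) + (18) + (-21) + (0) + (-18)] = 0/24 = 0
Dimension check: dim(rho) = sum (mult * dim) = 0*1 + 3*1 + 2*2 + 0*3 + 0*3 = 7 = chi_rho(e) = 7.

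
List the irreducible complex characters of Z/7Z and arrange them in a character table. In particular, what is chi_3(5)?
Character table of Z/7Z (irreps indexed chi_0,...,chi_6 with chi_k(m) = zeta_7^(k*m), zeta_7 = exp(2*pi*i/7)):
  irrep \ class  {0} (size 1)  {1} (size 1)    {2} (size 1)    {3} (size 1)    {4} (size 1)    {5} (size 1)    {6} (size 1)  
  chi_0          1             1               1               1               1               1               1             
  chi_1          1             exp(2*I*pi/7)   exp(4*I*pi/7)   exp(6*I*pi/7)   exp(-6*I*pi/7)  exp(-4*I*pi/7)  exp(-2*I*pi/7)
  chi_2          1             exp(4*I*pi/7)   exp(-6*I*pi/7)  exp(-2*I*pi/7)  exp(2*I*pi/7)   exp(6*I*pi/7)   exp(-4*I*pi/7)
  chi_3          1             exp(6*I*pi/7)   exp(-2*I*pi/7)  exp(4*I*pi/7)   exp(-4*I*pi/7)  exp(2*I*pi/7)   exp(-6*I*pi/7)
  chi_4          1             exp(-6*I*pi/7)  exp(2*I*pi/7)   exp(-4*I*pi/7)  exp(4*I*pi/7)   exp(-2*I*pi/7)  exp(6*I*pi/7) 
  chi_5          1             exp(-4*I*pi/7)  exp(6*I*pi/7)   exp(2*I*pi/7)   exp(-2*I*pi/7)  exp(-6*I*pi/7)  exp(4*I*pi/7) 
  chi_6          1             exp(-2*I*pi/7)  exp(-4*I*pi/7)  exp(-6*I*pi/7)  exp(6*I*pi/7)   exp(4*I*pi/7)   exp(2*I*pi/7) 

Spot check: chi_3(5) = zeta_7^(3*5) = zeta_7^15 = exp(2*I*pi/7).

Explanation: Z/7Z is abelian, so all 7 irreducible complex representations are 1-dimensional. They are given by chi_k(m) = zeta_7^(k*m) for k = 0,...,6. Row orthogonality: sum_m chi_k(m) conj(chi_l(m)) = 7 * [k = l].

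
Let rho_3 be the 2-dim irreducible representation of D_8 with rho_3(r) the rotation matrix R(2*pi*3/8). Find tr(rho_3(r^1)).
chi_{rho_3}(r^1) = 2*cos(2*pi*3*1/8) = -sqrt(2)

Explanation: rho_3(r^1) is rotation by angle 2*pi*3*1/8, whose trace is 2*cos(2*pi*3*1/8) = -sqrt(2).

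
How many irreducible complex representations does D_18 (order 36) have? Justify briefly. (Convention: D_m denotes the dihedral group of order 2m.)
12

Argument: The number of irreducible complex representations of a finite group equals its number of conjugacy classes. D_18 has 12 conjugacy classes (n/2 + 3 for n even), so D_18 (order 36) has exactly 12 irreducible complex representations.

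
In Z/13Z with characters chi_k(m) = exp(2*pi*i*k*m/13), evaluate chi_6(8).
chi_6(8) = zeta_13^48 = exp(-8*I*pi/13)

Derivation: chi_6(8) = zeta_13^(6*8) = zeta_13^48. Since zeta_13^13 = 1, this equals zeta_13^9 = exp(2*pi*i*9/13) = exp(-8*I*pi/13).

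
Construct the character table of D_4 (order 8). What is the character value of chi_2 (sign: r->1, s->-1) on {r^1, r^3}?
Conjugacy classes: {e} of size 1, {r^2} of size 1, {r^1, r^3} of size 2, {s, sr^2, ...} of size 2, {sr, sr^3, ...} of size 2.
Character table:
  irrep \ class              {e} (size 1)  {r^2} (size 1)  {r^1, r^3} (size 2)  {s, sr^2, ...} (size 2)  {sr, sr^3, ...} (size 2)
  chi_1 (triv)               1             1               1                    1                        1                       
  chi_2 (sign: r->1, s->-1)  1             1               1                    -1                       -1                      
  chi_3 (r->-1, s->1)        1             1               -1                   1                        -1                      
  chi_4 (r->-1, s->-1)       1             1               -1                   -1                       1                       
  chi_5 (2d, j=1)            2             -2              0                    0                        0                       

Spot check: chi_2 (sign: r->1, s->-1) on {r^1, r^3} = 1.

Derivation: D_4 has order 2*4 = 8 with 5 conjugacy classes, hence 5 irreducibles. Sum of squared dims 1 + 1 + 1 + 1 + 4 = 8 = |G|. Linear characters come from the abelianisation; the 2-dimensional irreps have character r^k -> 2*cos(2*pi*j*k/4), reflections -> 0.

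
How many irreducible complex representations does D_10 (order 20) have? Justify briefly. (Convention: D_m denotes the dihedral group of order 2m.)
8

The number of irreducible complex representations of a finite group equals its number of conjugacy classes. D_10 has 8 conjugacy classes (n/2 + 3 for n even), so D_10 (order 20) has exactly 8 irreducible complex representations.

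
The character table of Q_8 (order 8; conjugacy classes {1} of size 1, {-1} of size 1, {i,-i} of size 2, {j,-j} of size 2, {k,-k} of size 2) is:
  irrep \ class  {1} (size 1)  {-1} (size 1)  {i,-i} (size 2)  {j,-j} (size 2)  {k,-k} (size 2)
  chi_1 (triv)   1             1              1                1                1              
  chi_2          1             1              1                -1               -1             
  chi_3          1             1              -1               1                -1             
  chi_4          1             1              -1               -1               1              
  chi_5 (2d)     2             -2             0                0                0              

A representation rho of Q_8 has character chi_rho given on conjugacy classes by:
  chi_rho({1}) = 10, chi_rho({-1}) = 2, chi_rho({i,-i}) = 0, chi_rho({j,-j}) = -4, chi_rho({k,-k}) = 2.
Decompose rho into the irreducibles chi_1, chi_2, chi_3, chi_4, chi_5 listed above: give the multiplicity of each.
Multiplicities: chi_1: 1, chi_2: 2, chi_3: 0, chi_4: 3, chi_5: 2.

Derivation: Use <chi_rho, chi> = (1/|G|) sum_C |C| * chi_rho(C) * conj(chi(C)) with |G| = 8 for each irreducible chi in the table:
  <chi_rho, chi_1> = (1/8)[1*(10)*conj(1) + 1*(2)*conj(1) + 2*(0)*conj(1) + 2*(-4)*conj(1) + 2*(2)*conj(1)]
      = (1/8)[(10) + (2) + (0) + (-8) + (4)] = 8/8 = 1
  <chi_rho, chi_2> = (1/8)[1*(10)*conj(1) + 1*(2)*conj(1) + 2*(0)*conj(1) + 2*(-4)*conj(-1) + 2*(2)*conj(-1)]
      = (1/8)[(10) + (2) + (0) + (8) + (-4)] = 16/8 = 2
  <chi_rho, chi_3> = (1/8)[1*(10)*conj(1) + 1*(2)*conj(1) + 2*(0)*conj(-1) + 2*(-4)*conj(1) + 2*(2)*conj(-1)]
      = (1/8)[(10) + (2) + (0) + (-8) + (-4)] = 0/8 = 0
  <chi_rho, chi_4> = (1/8)[1*(10)*conj(1) + 1*(2)*conj(1) + 2*(0)*conj(-1) + 2*(-4)*conj(-1) + 2*(2)*conj(1)]
      = (1/8)[(10) + (2) + (0) + (8) + (4)] = 24/8 = 3
  <chi_rho, chi_5> = (1/8)[1*(10)*conj(2) + 1*(2)*conj(-2) + 2*(0)*conj(0) + 2*(-4)*conj(0) + 2*(2)*conj(0)]
      = (1/8)[(20) + (-4) + (0) + (0) + (0)] = 16/8 = 2
Dimension check: dim(rho) = sum (mult * dim) = 1*1 + 2*1 + 0*1 + 3*1 + 2*2 = 10 = chi_rho(e) = 10.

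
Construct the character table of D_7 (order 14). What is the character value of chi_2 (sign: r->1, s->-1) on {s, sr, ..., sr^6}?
Conjugacy classes: {e} of size 1, {r^1, r^6} of size 2, {r^2, r^5} of size 2, {r^3, r^4} of size 2, {s, sr, ..., sr^6} of size 7.
Character table:
  irrep \ class              {e} (size 1)  {r^1, r^6} (size 2)  {r^2, r^5} (size 2)  {r^3, r^4} (size 2)  {s, sr, ..., sr^6} (size 7)
  chi_1 (triv)               1             1                    1                    1                    1                          
  chi_2 (sign: r->1, s->-1)  1             1                    1                    1                    -1                         
  chi_3 (2d, j=1)            2             2*cos(2*pi/7)        -2*cos(3*pi/7)       -2*cos(pi/7)         0                          
  chi_4 (2d, j=2)            2             -2*cos(3*pi/7)       -2*cos(pi/7)         2*cos(2*pi/7)        0                          
  chi_5 (2d, j=3)            2             -2*cos(pi/7)         2*cos(2*pi/7)        -2*cos(3*pi/7)       0                          

Spot check: chi_2 (sign: r->1, s->-1) on {s, sr, ..., sr^6} = -1.

Argument: D_7 has order 2*7 = 14 with 5 conjugacy classes, hence 5 irreducibles. Sum of squared dims 1 + 1 + 4 + 4 + 4 = 14 = |G|. Linear characters come from the abelianisation; the 2-dimensional irreps have character r^k -> 2*cos(2*pi*j*k/7), reflections -> 0.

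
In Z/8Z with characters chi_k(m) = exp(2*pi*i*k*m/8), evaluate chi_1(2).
chi_1(2) = zeta_8^2 = I

Justification: chi_1(2) = zeta_8^(1*2) = zeta_8^2. Since zeta_8^8 = 1, this equals zeta_8^2 = exp(2*pi*i*2/8) = I.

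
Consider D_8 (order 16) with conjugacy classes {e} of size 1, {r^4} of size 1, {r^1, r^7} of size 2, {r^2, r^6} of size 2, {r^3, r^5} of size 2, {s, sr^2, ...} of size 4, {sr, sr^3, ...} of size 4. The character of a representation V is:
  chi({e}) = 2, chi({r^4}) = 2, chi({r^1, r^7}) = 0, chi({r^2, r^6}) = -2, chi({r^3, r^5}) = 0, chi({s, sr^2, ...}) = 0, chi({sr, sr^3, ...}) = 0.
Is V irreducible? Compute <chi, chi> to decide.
Irreducible: <chi, chi> = 1.

Justification: <chi, chi> = (1/|G|) sum_C |C| * |chi(C)|^2 = (1/16)[1*|2|^2 + 1*|2|^2 + 2*|0|^2 + 2*|-2|^2 + 2*|0|^2 + 4*|0|^2 + 4*|0|^2]
  = (1/16)[(4) + (4) + (0) + (8) + (0) + (0) + (0)] = 16/16 = 1.
A character is irreducible iff <chi, chi> = 1, so this representation is irreducible.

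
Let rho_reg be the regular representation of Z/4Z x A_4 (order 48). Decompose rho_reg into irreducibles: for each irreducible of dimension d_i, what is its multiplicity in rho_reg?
Each irreducible V_i of dimension d_i appears with multiplicity d_i, i.e. rho_reg = (direct sum over all irreducibles V_i) d_i V_i. The irreducible dimensions for Z/4Z x A_4 are 1, 1, 1, 1, 1, 1, 1, 1, 1, 1, 1, 1, 3, 3, 3, 3: 12 irreducibles of dimension 1, each with multiplicity 1; 4 irreducibles of dimension 3, each with multiplicity 3. Total dimension 12*1*1 + 4*3*3 = 48 = |G|.

Reasoning: General theorem: in the regular representation of a finite group G, each irreducible appears with multiplicity equal to its dimension. Check: dim(rho_reg) = sum d_i^2 = 1 + 1 + 1 + 1 + 1 + 1 + 1 + 1 + 1 + 1 + 1 + 1 + 9 + 9 + 9 + 9 = 48 = |G|.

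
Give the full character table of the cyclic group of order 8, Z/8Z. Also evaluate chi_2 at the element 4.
Character table of Z/8Z (irreps indexed chi_0,...,chi_7 with chi_k(m) = zeta_8^(k*m), zeta_8 = exp(2*pi*i/8)):
  irrep \ class  {0} (size 1)  {1} (size 1)    {2} (size 1)  {3} (size 1)    {4} (size 1)  {5} (size 1)    {6} (size 1)  {7} (size 1)  
  chi_0          1             1               1             1               1             1               1             1             
  chi_1          1             exp(I*pi/4)     I             exp(3*I*pi/4)   -1            exp(-3*I*pi/4)  -I            exp(-I*pi/4)  
  chi_2          1             I               -1            -I              1             I               -1            -I            
  chi_3          1             exp(3*I*pi/4)   -I            exp(I*pi/4)     -1            exp(-I*pi/4)    I             exp(-3*I*pi/4)
  chi_4          1             -1              1             -1              1             -1              1             -1            
  chi_5          1             exp(-3*I*pi/4)  I             exp(-I*pi/4)    -1            exp(I*pi/4)     -I            exp(3*I*pi/4) 
  chi_6          1             -I              -1            I               1             -I              -1            I             
  chi_7          1             exp(-I*pi/4)    -I            exp(-3*I*pi/4)  -1            exp(3*I*pi/4)   I             exp(I*pi/4)   

Spot check: chi_2(4) = zeta_8^(2*4) = zeta_8^8 = 1.

Derivation: Z/8Z is abelian, so all 8 irreducible complex representations are 1-dimensional. They are given by chi_k(m) = zeta_8^(k*m) for k = 0,...,7. Row orthogonality: sum_m chi_k(m) conj(chi_l(m)) = 8 * [k = l].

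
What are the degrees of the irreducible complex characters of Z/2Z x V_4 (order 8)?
Dimensions: 1, 1, 1, 1, 1, 1, 1, 1

Why: There are 8 irreducibles (= number of conjugacy classes). Their dimensions d_i satisfy sum d_i^2 = |G| = 8: 1 + 1 + 1 + 1 + 1 + 1 + 1 + 1 = 8. (For the product with Z/2Z: each of the 2 1-dim characters of Z/2Z tensors with each irrep of V_4, giving 2 copies of each V_4-dimension.)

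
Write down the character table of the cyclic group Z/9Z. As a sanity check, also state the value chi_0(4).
Character table of Z/9Z (irreps indexed chi_0,...,chi_8 with chi_k(m) = zeta_9^(k*m), zeta_9 = exp(2*pi*i/9)):
  irrep \ class  {0} (size 1)  {1} (size 1)    {2} (size 1)    {3} (size 1)    {4} (size 1)    {5} (size 1)    {6} (size 1)    {7} (size 1)    {8} (size 1)  
  chi_0          1             1               1               1               1               1               1               1               1             
  chi_1          1             exp(2*I*pi/9)   exp(4*I*pi/9)   exp(2*I*pi/3)   exp(8*I*pi/9)   exp(-8*I*pi/9)  exp(-2*I*pi/3)  exp(-4*I*pi/9)  exp(-2*I*pi/9)
  chi_2          1             exp(4*I*pi/9)   exp(8*I*pi/9)   exp(-2*I*pi/3)  exp(-2*I*pi/9)  exp(2*I*pi/9)   exp(2*I*pi/3)   exp(-8*I*pi/9)  exp(-4*I*pi/9)
  chi_3          1             exp(2*I*pi/3)   exp(-2*I*pi/3)  1               exp(2*I*pi/3)   exp(-2*I*pi/3)  1               exp(2*I*pi/3)   exp(-2*I*pi/3)
  chi_4          1             exp(8*I*pi/9)   exp(-2*I*pi/9)  exp(2*I*pi/3)   exp(-4*I*pi/9)  exp(4*I*pi/9)   exp(-2*I*pi/3)  exp(2*I*pi/9)   exp(-8*I*pi/9)
  chi_5          1             exp(-8*I*pi/9)  exp(2*I*pi/9)   exp(-2*I*pi/3)  exp(4*I*pi/9)   exp(-4*I*pi/9)  exp(2*I*pi/3)   exp(-2*I*pi/9)  exp(8*I*pi/9) 
  chi_6          1             exp(-2*I*pi/3)  exp(2*I*pi/3)   1               exp(-2*I*pi/3)  exp(2*I*pi/3)   1               exp(-2*I*pi/3)  exp(2*I*pi/3) 
  chi_7          1             exp(-4*I*pi/9)  exp(-8*I*pi/9)  exp(2*I*pi/3)   exp(2*I*pi/9)   exp(-2*I*pi/9)  exp(-2*I*pi/3)  exp(8*I*pi/9)   exp(4*I*pi/9) 
  chi_8          1             exp(-2*I*pi/9)  exp(-4*I*pi/9)  exp(-2*I*pi/3)  exp(-8*I*pi/9)  exp(8*I*pi/9)   exp(2*I*pi/3)   exp(4*I*pi/9)   exp(2*I*pi/9) 

Spot check: chi_0(4) = zeta_9^(0*4) = zeta_9^0 = 1.

Argument: Z/9Z is abelian, so all 9 irreducible complex representations are 1-dimensional. They are given by chi_k(m) = zeta_9^(k*m) for k = 0,...,8. Row orthogonality: sum_m chi_k(m) conj(chi_l(m)) = 9 * [k = l].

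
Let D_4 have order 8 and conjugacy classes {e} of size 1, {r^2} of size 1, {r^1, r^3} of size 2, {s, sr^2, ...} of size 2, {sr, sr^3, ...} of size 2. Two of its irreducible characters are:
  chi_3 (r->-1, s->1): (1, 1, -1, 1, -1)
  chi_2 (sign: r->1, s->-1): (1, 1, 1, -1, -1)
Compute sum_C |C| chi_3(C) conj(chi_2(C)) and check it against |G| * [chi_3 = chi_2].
Sum = 0; so <chi_3, chi_2> = 0 (distinct irreducibles are orthogonal).

Details: Compute term by term over conjugacy classes (|C| * chi_3(C) * conj(chi_2(C))):
  1*(1)*conj(1) + 1*(1)*conj(1) + 2*(-1)*conj(1) + 2*(1)*conj(-1) + 2*(-1)*conj(-1)
  = (1) + (1) + (-2) + (-2) + (2)
  = 0.
Dividing by |G| = 8 gives 0/8 = 0, matching the row-orthogonality relation <chi_3, chi_2> = [chi_3 = chi_2].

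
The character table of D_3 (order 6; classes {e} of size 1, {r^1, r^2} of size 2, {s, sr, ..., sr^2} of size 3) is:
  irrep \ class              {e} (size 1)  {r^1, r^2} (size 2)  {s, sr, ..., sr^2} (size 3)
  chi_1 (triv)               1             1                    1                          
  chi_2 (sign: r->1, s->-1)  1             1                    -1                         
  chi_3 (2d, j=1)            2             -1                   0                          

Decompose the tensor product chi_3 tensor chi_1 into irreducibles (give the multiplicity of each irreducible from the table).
chi_3 tensor chi_1 = chi_3 (all other irreducibles have multiplicity 0).

Justification: The character of a tensor product is the pointwise product (chi_3 * chi_1)(C) = chi_3(C) * chi_1(C):
  {e}: (2)*(1), {r^1, r^2}: (-1)*(1), {s, sr, ..., sr^2}: (0)*(1)
so (chi_3 * chi_1) takes values
  {e} -> 2, {r^1, r^2} -> -1, {s, sr, ..., sr^2} -> 0.
Now take the inner product of this character with each irreducible chi from the table, <chi_3*chi_1, chi> = (1/6) sum_C |C| (chi_3*chi_1)(C) conj(chi(C)):
  <chi_3*chi_1, chi_1> = (1/6)[1*(2)*conj(1) + 2*(-1)*conj(1) + 3*(0)*conj(1)]
      = (1/6)[(2) + (-2) + (0)] = 0/6 = 0
  <chi_3*chi_1, chi_2> = (1/6)[1*(2)*conj(1) + 2*(-1)*conj(1) + 3*(0)*conj(-1)]
      = (1/6)[(2) + (-2) + (0)] = 0/6 = 0
  <chi_3*chi_1, chi_3> = (1/6)[1*(2)*conj(2) + 2*(-1)*conj(-1) + 3*(0)*conj(0)]
      = (1/6)[(4) + (2) + (0)] = 6/6 = 1
Hence the multiplicities are chi_3: 1. Dimension check: dim(chi_3)*dim(chi_1) = 2*1 = 2 and sum (mult * dim) = 1*2 = 2.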